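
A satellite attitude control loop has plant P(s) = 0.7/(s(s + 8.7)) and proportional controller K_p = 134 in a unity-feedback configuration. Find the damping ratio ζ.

1 + K_p·P(s) = 0 gives s² + 8.7s + 93.8 = 0.
So ω_n² = 93.8 ⇒ ω_n = 9.685 rad/s, and ζ = 8.7/(2ω_n) = 0.449.

ζ = 0.449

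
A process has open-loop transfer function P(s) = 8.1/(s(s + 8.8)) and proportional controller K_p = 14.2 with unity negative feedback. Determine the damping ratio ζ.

ζ = 0.41

1 + K_p·P(s) = 0 gives s² + 8.8s + 115 = 0.
Matching s² + 2ζω_n s + ω_n²: ω_n = √115 = 10.72 rad/s and 2ζω_n = 8.8, so ζ = 8.8/(2·10.72) = 0.41.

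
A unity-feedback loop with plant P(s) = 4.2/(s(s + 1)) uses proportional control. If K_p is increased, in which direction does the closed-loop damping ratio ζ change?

ζ = 1/(2√(4.2K_p)); increasing K_p raises the denominator, so ζ falls.

decrease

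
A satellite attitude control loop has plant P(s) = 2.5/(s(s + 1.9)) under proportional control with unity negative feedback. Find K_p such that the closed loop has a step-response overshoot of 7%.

From %OS = 100·exp(−πζ/√(1−ζ²)) = 7%, ζ = −ln(0.07)/√(π²+ln²(0.07)) = 0.6461.
Characteristic equation s² + 1.9s + 2.5K_p = 0 gives ζ = 1.9/(2√(2.5K_p)).
Setting ζ = 0.6461: √(2.5K_p) = 1.9/(2·0.6461) = 1.47, so K_p = 2.162/2.5 = 0.865.

K_p = 0.865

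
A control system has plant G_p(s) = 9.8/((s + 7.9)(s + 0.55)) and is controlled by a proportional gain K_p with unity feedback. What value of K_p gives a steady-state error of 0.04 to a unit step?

K_p = 10.6

For a type-0 loop with proportional control, e_ss = 1/(1 + K_p·G_p(0)).
G_p(0) = 2.255. Require 1/(1 + K_p·2.255) = 0.04, so 1 + 2.255·K_p = 25.
K_p = (25 − 1)/2.255 = 10.6.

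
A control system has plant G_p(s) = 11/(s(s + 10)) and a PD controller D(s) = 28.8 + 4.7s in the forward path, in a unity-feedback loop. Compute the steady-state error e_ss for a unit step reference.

The open loop D(s)G_p(s) has a pole at the origin (type 1), so the static position error constant is infinite and e_ss = 1/(1+∞) = 0.

0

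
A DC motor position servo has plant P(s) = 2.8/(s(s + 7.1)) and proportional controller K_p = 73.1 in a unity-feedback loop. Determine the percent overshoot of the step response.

From 1 + K_pP(s) = 0: s² + 7.1s + 204.7 = 0 ⇒ ω_n = 14.31, ζ = 0.2481.
%OS = 100·exp(−πζ/√(1−ζ²)) = 100·exp(−π·0.2481/√0.9384) = 44.7%.

44.7%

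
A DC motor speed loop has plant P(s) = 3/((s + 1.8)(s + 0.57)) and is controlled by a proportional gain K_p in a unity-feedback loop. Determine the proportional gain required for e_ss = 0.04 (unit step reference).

The loop is type 0, so e_ss(step) = 1/(1 + K_pos) with K_pos = K_p·P(0).
P(0) = 2.924. Require 1/(1 + K_p·2.924) = 0.04, so 1 + 2.924·K_p = 25.
K_p = (25 − 1)/2.924 = 8.21.

K_p = 8.21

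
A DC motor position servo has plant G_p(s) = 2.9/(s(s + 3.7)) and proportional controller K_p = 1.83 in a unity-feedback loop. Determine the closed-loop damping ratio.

ζ = 0.803

With unity feedback the closed-loop characteristic equation is s² + 3.7s + 1.83·2.9 = s² + 3.7s + 5.307 = 0.
So ω_n² = 5.307 ⇒ ω_n = 2.304 rad/s, and ζ = 3.7/(2ω_n) = 0.803.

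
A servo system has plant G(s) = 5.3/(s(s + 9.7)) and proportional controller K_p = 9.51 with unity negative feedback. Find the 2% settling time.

From 1 + K_pG(s) = 0: s² + 9.7s + 50.4 = 0 ⇒ ω_n = 7.1, ζ = 0.6831.
2% settling time T_s ≈ 4/(ζω_n) = 4/4.85 = 0.825 s.

T_s ≈ 0.825 s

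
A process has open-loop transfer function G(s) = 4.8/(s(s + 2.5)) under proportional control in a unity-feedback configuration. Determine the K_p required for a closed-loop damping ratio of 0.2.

K_p = 8.14

Closed-loop characteristic equation: s² + 2.5s + K_p·4.8 = 0.
So ω_n = √(4.8K_p) and 2ζω_n = 2.5, giving ζ = 2.5/(2√(4.8K_p)).
Setting ζ = 0.2: √(4.8K_p) = 2.5/(2·0.2) = 6.25, so K_p = 39.06/4.8 = 8.14.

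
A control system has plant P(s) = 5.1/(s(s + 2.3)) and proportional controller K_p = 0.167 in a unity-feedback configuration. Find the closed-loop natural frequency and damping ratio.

ω_n = 0.923 rad/s, ζ = 1.25

1 + K_p·P(s) = 0 gives s² + 2.3s + 0.8517 = 0.
So ω_n² = 0.8517 ⇒ ω_n = 0.9229 rad/s, and ζ = 2.3/(2ω_n) = 1.25.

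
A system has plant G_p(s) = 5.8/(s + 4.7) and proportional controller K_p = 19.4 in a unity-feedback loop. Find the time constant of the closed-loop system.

Closed-loop transfer function: T(s) = K_p·G_p(s)/(1 + K_p·G_p(s)) = 112.5/(s + 4.7 + 112.5) = 112.5/(s + 117.2).
Time constant τ = 1/117.2 = 0.00853 s.

τ = 0.00853 s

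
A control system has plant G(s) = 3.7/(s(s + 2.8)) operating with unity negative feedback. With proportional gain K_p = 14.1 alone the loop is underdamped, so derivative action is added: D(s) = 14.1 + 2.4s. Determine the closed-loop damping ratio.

ζ = 0.809

Forward path: (14.1 + 2.4s)·3.7/(s(s+2.8)). The closed-loop characteristic equation is s² + (2.8 + 3.7·2.4)s + 3.7·14.1 = 0.
That is s² + 11.68s + 52.17 = 0, so ω_n = 7.223 rad/s and ζ = 11.68/(2·7.223) = 0.8085.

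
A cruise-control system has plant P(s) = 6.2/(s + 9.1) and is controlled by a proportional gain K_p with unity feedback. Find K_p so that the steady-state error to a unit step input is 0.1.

For a type-0 loop with proportional control, e_ss = 1/(1 + K_p·P(0)).
P(0) = 0.6813. Require 1/(1 + K_p·0.6813) = 0.1, so 1 + 0.6813·K_p = 10.
K_p = (10 − 1)/0.6813 = 13.2.

K_p = 13.2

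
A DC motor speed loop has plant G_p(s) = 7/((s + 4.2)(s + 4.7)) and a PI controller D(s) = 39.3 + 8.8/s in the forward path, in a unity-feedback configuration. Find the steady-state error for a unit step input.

0

The open loop D(s)G_p(s) has a pole at the origin (type 1), so the static position error constant is infinite and e_ss = 1/(1+∞) = 0.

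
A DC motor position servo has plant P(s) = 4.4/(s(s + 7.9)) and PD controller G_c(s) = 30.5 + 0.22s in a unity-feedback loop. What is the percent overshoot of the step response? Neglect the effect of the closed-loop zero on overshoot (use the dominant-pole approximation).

Forward path: (30.5 + 0.22s)·4.4/(s(s+7.9)). The closed-loop characteristic equation is s² + (7.9 + 4.4·0.22)s + 4.4·30.5 = 0.
That is s² + 8.868s + 134.2 = 0, so ω_n = 11.58 rad/s and ζ = 8.868/(2·11.58) = 0.3828.
%OS = 100·exp(−πζ/√(1−ζ²)) = 27.2%.

27.2%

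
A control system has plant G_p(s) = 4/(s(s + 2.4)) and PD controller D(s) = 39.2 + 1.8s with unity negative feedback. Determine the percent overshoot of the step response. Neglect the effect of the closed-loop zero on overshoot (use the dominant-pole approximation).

Forward path: (39.2 + 1.8s)·4/(s(s+2.4)). The closed-loop characteristic equation is s² + (2.4 + 4·1.8)s + 4·39.2 = 0.
That is s² + 9.6s + 156.8 = 0, so ω_n = 12.52 rad/s and ζ = 9.6/(2·12.52) = 0.3833.
%OS = 100·exp(−πζ/√(1−ζ²)) = 27.1%.

27.1%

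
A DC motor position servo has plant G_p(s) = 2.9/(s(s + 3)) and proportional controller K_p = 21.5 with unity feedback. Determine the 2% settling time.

T_s ≈ 2.67 s

The closed-loop denominator s² + 3s + 62.35 gives ω_n = √62.35 = 7.896 and ζ = 3/(2ω_n) = 0.19.
2% settling time T_s ≈ 4/(ζω_n) = 4/1.5 = 2.67 s.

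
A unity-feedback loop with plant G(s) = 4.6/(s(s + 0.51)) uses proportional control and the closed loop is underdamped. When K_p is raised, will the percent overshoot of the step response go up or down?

Characteristic equation s² + 0.51s + K_p·4.6 = 0: raising K_p raises ω_n while 2ζω_n = 0.51 is fixed, so ζ falls and overshoot grows.

increase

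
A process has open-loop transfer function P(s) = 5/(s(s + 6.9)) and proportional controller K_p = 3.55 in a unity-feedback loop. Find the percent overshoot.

1.13%

From 1 + K_pP(s) = 0: s² + 6.9s + 17.75 = 0 ⇒ ω_n = 4.213, ζ = 0.8189.
%OS = 100·exp(−πζ/√(1−ζ²)) = 100·exp(−π·0.8189/√0.3294) = 1.13%.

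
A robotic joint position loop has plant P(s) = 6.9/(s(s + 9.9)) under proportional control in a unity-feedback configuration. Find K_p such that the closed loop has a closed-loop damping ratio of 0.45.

Closed-loop characteristic equation: s² + 9.9s + K_p·6.9 = 0.
So ω_n = √(6.9K_p) and 2ζω_n = 9.9, giving ζ = 9.9/(2√(6.9K_p)).
Setting ζ = 0.45: √(6.9K_p) = 9.9/(2·0.45) = 11, so K_p = 121/6.9 = 17.5.

K_p = 17.5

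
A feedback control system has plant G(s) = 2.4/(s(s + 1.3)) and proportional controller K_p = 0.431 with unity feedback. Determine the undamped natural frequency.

ω_n = 1.02 rad/s

With unity feedback the closed-loop characteristic equation is s² + 1.3s + 0.431·2.4 = s² + 1.3s + 1.034 = 0.
Matching s² + 2ζω_n s + ω_n²: ω_n = √1.034 = 1.017 rad/s and 2ζω_n = 1.3, so ζ = 1.3/(2·1.017) = 0.639.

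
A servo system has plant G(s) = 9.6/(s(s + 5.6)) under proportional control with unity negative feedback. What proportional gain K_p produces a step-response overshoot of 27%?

K_p = 5.52

From %OS = 100·exp(−πζ/√(1−ζ²)) = 27%, ζ = −ln(0.27)/√(π²+ln²(0.27)) = 0.3847.
Characteristic equation s² + 5.6s + 9.6K_p = 0 gives ζ = 5.6/(2√(9.6K_p)).
Setting ζ = 0.3847: √(9.6K_p) = 5.6/(2·0.3847) = 7.278, so K_p = 52.98/9.6 = 5.52.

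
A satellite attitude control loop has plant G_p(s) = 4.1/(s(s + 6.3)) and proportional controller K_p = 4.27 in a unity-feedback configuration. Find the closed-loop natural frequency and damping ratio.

ω_n = 4.18 rad/s, ζ = 0.753

The closed-loop denominator is s(s+6.3) + 4.27·4.1 = s² + 6.3s + 17.51.
Matching s² + 2ζω_n s + ω_n²: ω_n = √17.51 = 4.184 rad/s and 2ζω_n = 6.3, so ζ = 6.3/(2·4.184) = 0.753.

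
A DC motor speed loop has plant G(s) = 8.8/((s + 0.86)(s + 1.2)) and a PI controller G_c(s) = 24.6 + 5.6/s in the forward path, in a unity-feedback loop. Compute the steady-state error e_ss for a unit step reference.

0

The open loop G_c(s)G(s) has a pole at the origin (type 1), so the static position error constant is infinite and e_ss = 1/(1+∞) = 0.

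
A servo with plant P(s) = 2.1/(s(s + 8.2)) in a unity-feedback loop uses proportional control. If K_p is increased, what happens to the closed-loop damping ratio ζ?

decrease

ζ = 8.2/(2√(2.1K_p)); increasing K_p raises the denominator, so ζ falls.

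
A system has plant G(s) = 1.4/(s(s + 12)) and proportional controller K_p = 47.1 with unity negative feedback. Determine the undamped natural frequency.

1 + K_p·G(s) = 0 gives s² + 12s + 65.94 = 0.
Matching s² + 2ζω_n s + ω_n²: ω_n = √65.94 = 8.12 rad/s and 2ζω_n = 12, so ζ = 12/(2·8.12) = 0.739.

ω_n = 8.12 rad/s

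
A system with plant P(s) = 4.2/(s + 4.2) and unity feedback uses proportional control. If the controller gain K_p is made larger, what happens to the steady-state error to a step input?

decrease

The position error constant K_pos = K_p·P(0) grows with K_p, and e_ss = 1/(1+K_pos) falls.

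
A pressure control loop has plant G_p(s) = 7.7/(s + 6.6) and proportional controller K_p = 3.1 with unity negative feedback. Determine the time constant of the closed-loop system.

τ = 0.0328 s

Closed-loop transfer function: T(s) = K_p·G_p(s)/(1 + K_p·G_p(s)) = 23.87/(s + 6.6 + 23.87) = 23.87/(s + 30.47).
Time constant τ = 1/30.47 = 0.0328 s.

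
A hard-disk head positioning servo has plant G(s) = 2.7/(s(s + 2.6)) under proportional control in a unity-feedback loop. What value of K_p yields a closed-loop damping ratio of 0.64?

Closed-loop characteristic equation: s² + 2.6s + K_p·2.7 = 0.
So ω_n = √(2.7K_p) and 2ζω_n = 2.6, giving ζ = 2.6/(2√(2.7K_p)).
Setting ζ = 0.64: √(2.7K_p) = 2.6/(2·0.64) = 2.031, so K_p = 4.126/2.7 = 1.53.

K_p = 1.53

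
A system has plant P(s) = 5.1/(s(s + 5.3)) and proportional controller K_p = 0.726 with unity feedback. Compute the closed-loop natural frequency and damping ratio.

ω_n = 1.92 rad/s, ζ = 1.38

1 + K_p·P(s) = 0 gives s² + 5.3s + 3.703 = 0.
So ω_n² = 3.703 ⇒ ω_n = 1.924 rad/s, and ζ = 5.3/(2ω_n) = 1.38.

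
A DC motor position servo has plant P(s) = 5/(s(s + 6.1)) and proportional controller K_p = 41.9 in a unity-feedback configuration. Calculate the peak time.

Closed-loop characteristic equation: s² + 6.1s + 209.5 = 0, so ω_n = 14.47 rad/s and ζ = 6.1/(2·14.47) = 0.2107.
Damped frequency ω_d = ω_n√(1−ζ²) = 14.15 rad/s, so peak time T_p = π/ω_d = 0.222 s.

T_p = 0.222 s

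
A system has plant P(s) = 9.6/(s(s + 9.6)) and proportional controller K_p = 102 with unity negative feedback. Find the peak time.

Closed-loop characteristic equation: s² + 9.6s + 979.2 = 0, so ω_n = 31.29 rad/s and ζ = 9.6/(2·31.29) = 0.1534.
Damped frequency ω_d = ω_n√(1−ζ²) = 30.92 rad/s, so peak time T_p = π/ω_d = 0.102 s.

T_p = 0.102 s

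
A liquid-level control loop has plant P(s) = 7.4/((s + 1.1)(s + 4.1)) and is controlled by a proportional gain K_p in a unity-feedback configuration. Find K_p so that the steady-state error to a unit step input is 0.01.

Steady-state error for a unit step on this type-0 loop is 1/(1 + K_p·P(0)).
P(0) = 1.641. Require 1/(1 + K_p·1.641) = 0.01, so 1 + 1.641·K_p = 100.
K_p = (100 − 1)/1.641 = 60.3.

K_p = 60.3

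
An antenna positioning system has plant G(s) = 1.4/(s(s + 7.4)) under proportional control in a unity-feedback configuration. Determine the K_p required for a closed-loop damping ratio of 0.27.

Closed-loop characteristic equation: s² + 7.4s + K_p·1.4 = 0.
So ω_n = √(1.4K_p) and 2ζω_n = 7.4, giving ζ = 7.4/(2√(1.4K_p)).
Setting ζ = 0.27: √(1.4K_p) = 7.4/(2·0.27) = 13.7, so K_p = 187.8/1.4 = 134.

K_p = 134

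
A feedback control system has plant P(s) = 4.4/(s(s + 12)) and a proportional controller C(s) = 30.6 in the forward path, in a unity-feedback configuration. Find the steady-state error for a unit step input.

0

The open loop C(s)P(s) has a pole at the origin (type 1), so the static position error constant is infinite and e_ss = 1/(1+∞) = 0.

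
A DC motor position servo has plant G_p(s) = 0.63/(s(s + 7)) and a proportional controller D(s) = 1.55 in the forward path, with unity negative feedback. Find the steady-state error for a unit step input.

The open loop D(s)G_p(s) has a pole at the origin (type 1), so the static position error constant is infinite and e_ss = 1/(1+∞) = 0.

0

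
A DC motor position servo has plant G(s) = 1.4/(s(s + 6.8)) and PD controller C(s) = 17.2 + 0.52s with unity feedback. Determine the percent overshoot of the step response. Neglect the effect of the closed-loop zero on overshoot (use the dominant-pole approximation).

2.34%

Forward path: (17.2 + 0.52s)·1.4/(s(s+6.8)). The closed-loop characteristic equation is s² + (6.8 + 1.4·0.52)s + 1.4·17.2 = 0.
That is s² + 7.528s + 24.08 = 0, so ω_n = 4.907 rad/s and ζ = 7.528/(2·4.907) = 0.767.
%OS = 100·exp(−πζ/√(1−ζ²)) = 2.34%.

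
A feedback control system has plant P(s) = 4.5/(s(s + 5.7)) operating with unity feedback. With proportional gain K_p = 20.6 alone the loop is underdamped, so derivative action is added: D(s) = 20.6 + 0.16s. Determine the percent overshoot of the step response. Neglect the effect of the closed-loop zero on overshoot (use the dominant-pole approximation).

Forward path: (20.6 + 0.16s)·4.5/(s(s+5.7)). The closed-loop characteristic equation is s² + (5.7 + 4.5·0.16)s + 4.5·20.6 = 0.
That is s² + 6.42s + 92.7 = 0, so ω_n = 9.628 rad/s and ζ = 6.42/(2·9.628) = 0.3334.
%OS = 100·exp(−πζ/√(1−ζ²)) = 32.9%.

32.9%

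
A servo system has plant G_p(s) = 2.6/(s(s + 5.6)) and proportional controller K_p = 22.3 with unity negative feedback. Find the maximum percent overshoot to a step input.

28.9%

From 1 + K_pG_p(s) = 0: s² + 5.6s + 57.98 = 0 ⇒ ω_n = 7.614, ζ = 0.3677.
%OS = 100·exp(−πζ/√(1−ζ²)) = 100·exp(−π·0.3677/√0.8648) = 28.9%.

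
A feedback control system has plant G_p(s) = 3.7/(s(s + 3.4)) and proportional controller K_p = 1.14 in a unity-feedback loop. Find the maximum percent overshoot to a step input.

0.971%

Closed-loop characteristic equation: s² + 3.4s + 4.218 = 0, so ω_n = 2.054 rad/s and ζ = 3.4/(2·2.054) = 0.8277.
%OS = 100·exp(−πζ/√(1−ζ²)) = 100·exp(−π·0.8277/√0.3148) = 0.971%.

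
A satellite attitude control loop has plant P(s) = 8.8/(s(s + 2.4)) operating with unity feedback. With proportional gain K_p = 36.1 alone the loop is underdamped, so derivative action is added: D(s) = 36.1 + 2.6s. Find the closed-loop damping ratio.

Forward path: (36.1 + 2.6s)·8.8/(s(s+2.4)). The closed-loop characteristic equation is s² + (2.4 + 8.8·2.6)s + 8.8·36.1 = 0.
That is s² + 25.28s + 317.7 = 0, so ω_n = 17.82 rad/s and ζ = 25.28/(2·17.82) = 0.7092.

ζ = 0.709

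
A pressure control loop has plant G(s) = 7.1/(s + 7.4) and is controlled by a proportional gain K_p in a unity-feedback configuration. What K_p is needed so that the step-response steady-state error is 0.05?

K_p = 19.8

For a type-0 loop with proportional control, e_ss = 1/(1 + K_p·G(0)).
G(0) = 0.9595. Require 1/(1 + K_p·0.9595) = 0.05, so 1 + 0.9595·K_p = 20.
K_p = (20 − 1)/0.9595 = 19.8.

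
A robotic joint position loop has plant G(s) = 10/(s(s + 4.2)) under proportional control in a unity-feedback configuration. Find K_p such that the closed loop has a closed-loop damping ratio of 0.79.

K_p = 0.707

Closed-loop characteristic equation: s² + 4.2s + K_p·10 = 0.
So ω_n = √(10K_p) and 2ζω_n = 4.2, giving ζ = 4.2/(2√(10K_p)).
Setting ζ = 0.79: √(10K_p) = 4.2/(2·0.79) = 2.658, so K_p = 7.066/10 = 0.707.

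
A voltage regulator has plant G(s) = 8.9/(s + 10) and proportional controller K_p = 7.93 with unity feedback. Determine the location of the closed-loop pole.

s = -80.58

Closed-loop transfer function: T(s) = K_p·G(s)/(1 + K_p·G(s)) = 70.58/(s + 10 + 70.58) = 70.58/(s + 80.58).
The closed-loop pole is at s = −80.58.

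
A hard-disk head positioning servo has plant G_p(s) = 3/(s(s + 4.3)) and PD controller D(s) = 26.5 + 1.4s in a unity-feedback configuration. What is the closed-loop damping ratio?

Forward path: (26.5 + 1.4s)·3/(s(s+4.3)). The closed-loop characteristic equation is s² + (4.3 + 3·1.4)s + 3·26.5 = 0.
That is s² + 8.5s + 79.5 = 0, so ω_n = 8.916 rad/s and ζ = 8.5/(2·8.916) = 0.4767.

ζ = 0.477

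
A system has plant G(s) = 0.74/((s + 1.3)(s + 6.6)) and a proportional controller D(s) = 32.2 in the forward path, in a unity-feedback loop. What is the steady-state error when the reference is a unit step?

0.265

The loop is type 0. Static position error constant K_pos = D(0)·G(0) = 32.2·0.08625 = 2.777.
Steady-state error to a unit step: e_ss = 1/(1+K_pos) = 1/3.777 = 0.265.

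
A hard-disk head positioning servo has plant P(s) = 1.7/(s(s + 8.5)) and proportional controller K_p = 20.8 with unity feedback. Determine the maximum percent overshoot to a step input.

4.03%

From 1 + K_pP(s) = 0: s² + 8.5s + 35.36 = 0 ⇒ ω_n = 5.946, ζ = 0.7147.
%OS = 100·exp(−πζ/√(1−ζ²)) = 100·exp(−π·0.7147/√0.4892) = 4.03%.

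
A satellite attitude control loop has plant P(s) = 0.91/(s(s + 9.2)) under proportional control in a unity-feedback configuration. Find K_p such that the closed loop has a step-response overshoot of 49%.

K_p = 474

From %OS = 100·exp(−πζ/√(1−ζ²)) = 49%, ζ = −ln(0.49)/√(π²+ln²(0.49)) = 0.2214.
Characteristic equation s² + 9.2s + 0.91K_p = 0 gives ζ = 9.2/(2√(0.91K_p)).
Setting ζ = 0.2214: √(0.91K_p) = 9.2/(2·0.2214) = 20.77, so K_p = 431.6/0.91 = 474.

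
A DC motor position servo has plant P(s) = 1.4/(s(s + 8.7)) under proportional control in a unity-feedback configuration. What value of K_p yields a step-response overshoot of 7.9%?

From %OS = 100·exp(−πζ/√(1−ζ²)) = 7.9%, ζ = −ln(0.079)/√(π²+ln²(0.079)) = 0.6285.
Characteristic equation s² + 8.7s + 1.4K_p = 0 gives ζ = 8.7/(2√(1.4K_p)).
Setting ζ = 0.6285: √(1.4K_p) = 8.7/(2·0.6285) = 6.922, so K_p = 47.91/1.4 = 34.2.

K_p = 34.2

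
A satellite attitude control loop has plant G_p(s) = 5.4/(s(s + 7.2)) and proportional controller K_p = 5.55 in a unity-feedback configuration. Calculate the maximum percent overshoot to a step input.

Closed-loop characteristic equation: s² + 7.2s + 29.97 = 0, so ω_n = 5.474 rad/s and ζ = 7.2/(2·5.474) = 0.6576.
%OS = 100·exp(−πζ/√(1−ζ²)) = 100·exp(−π·0.6576/√0.5676) = 6.44%.

6.44%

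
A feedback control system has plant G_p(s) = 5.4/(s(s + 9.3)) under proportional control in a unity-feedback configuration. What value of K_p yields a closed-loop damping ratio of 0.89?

Closed-loop characteristic equation: s² + 9.3s + K_p·5.4 = 0.
So ω_n = √(5.4K_p) and 2ζω_n = 9.3, giving ζ = 9.3/(2√(5.4K_p)).
Setting ζ = 0.89: √(5.4K_p) = 9.3/(2·0.89) = 5.225, so K_p = 27.3/5.4 = 5.06.

K_p = 5.06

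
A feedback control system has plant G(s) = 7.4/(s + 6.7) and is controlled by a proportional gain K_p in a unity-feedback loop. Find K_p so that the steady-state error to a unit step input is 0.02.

K_p = 44.4

Steady-state error for a unit step on this type-0 loop is 1/(1 + K_p·G(0)).
G(0) = 1.104. Require 1/(1 + K_p·1.104) = 0.02, so 1 + 1.104·K_p = 50.
K_p = (50 − 1)/1.104 = 44.4.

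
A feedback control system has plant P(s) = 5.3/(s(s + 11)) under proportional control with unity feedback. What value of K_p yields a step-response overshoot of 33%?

K_p = 51.5

From %OS = 100·exp(−πζ/√(1−ζ²)) = 33%, ζ = −ln(0.33)/√(π²+ln²(0.33)) = 0.3328.
Characteristic equation s² + 11s + 5.3K_p = 0 gives ζ = 11/(2√(5.3K_p)).
Setting ζ = 0.3328: √(5.3K_p) = 11/(2·0.3328) = 16.53, so K_p = 273.1/5.3 = 51.5.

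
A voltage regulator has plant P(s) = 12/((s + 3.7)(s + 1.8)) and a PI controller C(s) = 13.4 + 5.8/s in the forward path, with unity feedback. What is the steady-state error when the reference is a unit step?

0

The open loop C(s)P(s) has a pole at the origin (type 1), so the static position error constant is infinite and e_ss = 1/(1+∞) = 0.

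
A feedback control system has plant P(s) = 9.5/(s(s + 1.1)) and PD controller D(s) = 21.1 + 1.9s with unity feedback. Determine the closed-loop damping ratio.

Forward path: (21.1 + 1.9s)·9.5/(s(s+1.1)). The closed-loop characteristic equation is s² + (1.1 + 9.5·1.9)s + 9.5·21.1 = 0.
That is s² + 19.15s + 200.5 = 0, so ω_n = 14.16 rad/s and ζ = 19.15/(2·14.16) = 0.6763.

ζ = 0.676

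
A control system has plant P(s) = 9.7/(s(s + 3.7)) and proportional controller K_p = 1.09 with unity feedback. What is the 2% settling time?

T_s ≈ 2.16 s

From 1 + K_pP(s) = 0: s² + 3.7s + 10.57 = 0 ⇒ ω_n = 3.252, ζ = 0.5689.
2% settling time T_s ≈ 4/(ζω_n) = 4/1.85 = 2.16 s.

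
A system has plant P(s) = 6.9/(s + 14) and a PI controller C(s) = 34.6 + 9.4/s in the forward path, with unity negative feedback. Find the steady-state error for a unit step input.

The open loop C(s)P(s) has a pole at the origin (type 1), so the static position error constant is infinite and e_ss = 1/(1+∞) = 0.

0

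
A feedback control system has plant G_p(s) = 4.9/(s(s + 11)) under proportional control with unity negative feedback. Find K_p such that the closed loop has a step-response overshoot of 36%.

K_p = 64.5

From %OS = 100·exp(−πζ/√(1−ζ²)) = 36%, ζ = −ln(0.36)/√(π²+ln²(0.36)) = 0.3093.
Characteristic equation s² + 11s + 4.9K_p = 0 gives ζ = 11/(2√(4.9K_p)).
Setting ζ = 0.3093: √(4.9K_p) = 11/(2·0.3093) = 17.78, so K_p = 316.3/4.9 = 64.5.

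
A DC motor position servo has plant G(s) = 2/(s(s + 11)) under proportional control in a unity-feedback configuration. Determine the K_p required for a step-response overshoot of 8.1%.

K_p = 38.8

From %OS = 100·exp(−πζ/√(1−ζ²)) = 8.1%, ζ = −ln(0.081)/√(π²+ln²(0.081)) = 0.6247.
Characteristic equation s² + 11s + 2K_p = 0 gives ζ = 11/(2√(2K_p)).
Setting ζ = 0.6247: √(2K_p) = 11/(2·0.6247) = 8.804, so K_p = 77.51/2 = 38.8.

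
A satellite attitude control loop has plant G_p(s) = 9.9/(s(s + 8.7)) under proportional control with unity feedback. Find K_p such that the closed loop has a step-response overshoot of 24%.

K_p = 11.2

From %OS = 100·exp(−πζ/√(1−ζ²)) = 24%, ζ = −ln(0.24)/√(π²+ln²(0.24)) = 0.4136.
Characteristic equation s² + 8.7s + 9.9K_p = 0 gives ζ = 8.7/(2√(9.9K_p)).
Setting ζ = 0.4136: √(9.9K_p) = 8.7/(2·0.4136) = 10.52, so K_p = 110.6/9.9 = 11.2.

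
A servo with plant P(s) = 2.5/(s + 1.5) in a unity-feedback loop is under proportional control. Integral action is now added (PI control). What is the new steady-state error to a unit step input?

Adding integral action puts a pole at s = 0 in the forward path, raising the system type to 1; a type-1 loop has zero steady-state error to a step.

0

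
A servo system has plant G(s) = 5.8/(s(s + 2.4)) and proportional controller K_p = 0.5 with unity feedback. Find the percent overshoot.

4.42%

From 1 + K_pG(s) = 0: s² + 2.4s + 2.9 = 0 ⇒ ω_n = 1.703, ζ = 0.7047.
%OS = 100·exp(−πζ/√(1−ζ²)) = 100·exp(−π·0.7047/√0.5034) = 4.42%.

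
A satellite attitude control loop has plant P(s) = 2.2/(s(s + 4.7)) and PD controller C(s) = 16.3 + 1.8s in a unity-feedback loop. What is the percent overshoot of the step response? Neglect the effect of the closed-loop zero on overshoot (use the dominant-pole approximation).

3.73%

Forward path: (16.3 + 1.8s)·2.2/(s(s+4.7)). The closed-loop characteristic equation is s² + (4.7 + 2.2·1.8)s + 2.2·16.3 = 0.
That is s² + 8.66s + 35.86 = 0, so ω_n = 5.988 rad/s and ζ = 8.66/(2·5.988) = 0.7231.
%OS = 100·exp(−πζ/√(1−ζ²)) = 3.73%.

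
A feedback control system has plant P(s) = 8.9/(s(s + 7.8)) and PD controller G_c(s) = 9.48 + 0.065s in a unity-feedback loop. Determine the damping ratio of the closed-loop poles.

Forward path: (9.48 + 0.065s)·8.9/(s(s+7.8)). The closed-loop characteristic equation is s² + (7.8 + 8.9·0.065)s + 8.9·9.48 = 0.
That is s² + 8.378s + 84.37 = 0, so ω_n = 9.185 rad/s and ζ = 8.378/(2·9.185) = 0.4561.

ζ = 0.456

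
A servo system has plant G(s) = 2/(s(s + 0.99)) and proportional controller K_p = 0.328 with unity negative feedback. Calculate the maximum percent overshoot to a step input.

Closed-loop characteristic equation: s² + 0.99s + 0.656 = 0, so ω_n = 0.8099 rad/s and ζ = 0.99/(2·0.8099) = 0.6112.
%OS = 100·exp(−πζ/√(1−ζ²)) = 100·exp(−π·0.6112/√0.6265) = 8.84%.

8.84%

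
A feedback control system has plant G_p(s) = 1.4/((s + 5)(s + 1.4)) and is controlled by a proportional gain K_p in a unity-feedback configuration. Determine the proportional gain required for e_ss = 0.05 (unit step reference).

K_p = 95

For a type-0 loop with proportional control, e_ss = 1/(1 + K_p·G_p(0)).
G_p(0) = 0.2. Require 1/(1 + K_p·0.2) = 0.05, so 1 + 0.2·K_p = 20.
K_p = (20 − 1)/0.2 = 95.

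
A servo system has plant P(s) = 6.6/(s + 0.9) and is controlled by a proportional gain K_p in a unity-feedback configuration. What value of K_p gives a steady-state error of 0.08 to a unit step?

K_p = 1.57

Steady-state error for a unit step on this type-0 loop is 1/(1 + K_p·P(0)).
P(0) = 7.333. Require 1/(1 + K_p·7.333) = 0.08, so 1 + 7.333·K_p = 12.5.
K_p = (12.5 − 1)/7.333 = 1.57.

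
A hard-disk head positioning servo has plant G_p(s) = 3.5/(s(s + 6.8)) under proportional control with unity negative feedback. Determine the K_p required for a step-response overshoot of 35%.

From %OS = 100·exp(−πζ/√(1−ζ²)) = 35%, ζ = −ln(0.35)/√(π²+ln²(0.35)) = 0.3169.
Characteristic equation s² + 6.8s + 3.5K_p = 0 gives ζ = 6.8/(2√(3.5K_p)).
Setting ζ = 0.3169: √(3.5K_p) = 6.8/(2·0.3169) = 10.73, so K_p = 115.1/3.5 = 32.9.

K_p = 32.9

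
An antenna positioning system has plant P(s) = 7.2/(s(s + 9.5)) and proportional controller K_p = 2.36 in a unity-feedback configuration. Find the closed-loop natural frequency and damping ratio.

1 + K_p·P(s) = 0 gives s² + 9.5s + 16.99 = 0.
Matching s² + 2ζω_n s + ω_n²: ω_n = √16.99 = 4.122 rad/s and 2ζω_n = 9.5, so ζ = 9.5/(2·4.122) = 1.15.

ω_n = 4.12 rad/s, ζ = 1.15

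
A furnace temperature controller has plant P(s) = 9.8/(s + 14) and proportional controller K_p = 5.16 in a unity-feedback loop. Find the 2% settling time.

T_s ≈ 0.062 s

Closed-loop transfer function: T(s) = K_p·P(s)/(1 + K_p·P(s)) = 50.57/(s + 14 + 50.57) = 50.57/(s + 64.57).
Time constant τ = 1/64.57 = 0.01549 s, so the 2% settling time is about 4τ = 0.062 s.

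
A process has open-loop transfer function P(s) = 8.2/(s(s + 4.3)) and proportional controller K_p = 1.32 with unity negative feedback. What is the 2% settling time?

Closed-loop characteristic equation: s² + 4.3s + 10.82 = 0, so ω_n = 3.29 rad/s and ζ = 4.3/(2·3.29) = 0.6535.
2% settling time T_s ≈ 4/(ζω_n) = 4/2.15 = 1.86 s.

T_s ≈ 1.86 s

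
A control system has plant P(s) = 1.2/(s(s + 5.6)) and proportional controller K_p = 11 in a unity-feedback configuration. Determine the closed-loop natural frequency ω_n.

ω_n = 3.63 rad/s

The closed-loop denominator is s(s+5.6) + 11·1.2 = s² + 5.6s + 13.2.
Matching s² + 2ζω_n s + ω_n²: ω_n = √13.2 = 3.633 rad/s and 2ζω_n = 5.6, so ζ = 5.6/(2·3.633) = 0.771.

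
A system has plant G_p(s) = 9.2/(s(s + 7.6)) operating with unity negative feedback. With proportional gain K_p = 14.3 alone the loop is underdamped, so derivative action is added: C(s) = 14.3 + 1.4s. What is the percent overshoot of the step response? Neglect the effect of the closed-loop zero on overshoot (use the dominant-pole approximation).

Forward path: (14.3 + 1.4s)·9.2/(s(s+7.6)). The closed-loop characteristic equation is s² + (7.6 + 9.2·1.4)s + 9.2·14.3 = 0.
That is s² + 20.48s + 131.6 = 0, so ω_n = 11.47 rad/s and ζ = 20.48/(2·11.47) = 0.8928.
%OS = 100·exp(−πζ/√(1−ζ²)) = 0.198%.

0.198%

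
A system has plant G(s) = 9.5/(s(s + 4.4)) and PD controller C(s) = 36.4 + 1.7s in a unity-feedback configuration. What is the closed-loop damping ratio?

ζ = 0.553

Forward path: (36.4 + 1.7s)·9.5/(s(s+4.4)). The closed-loop characteristic equation is s² + (4.4 + 9.5·1.7)s + 9.5·36.4 = 0.
That is s² + 20.55s + 345.8 = 0, so ω_n = 18.6 rad/s and ζ = 20.55/(2·18.6) = 0.5525.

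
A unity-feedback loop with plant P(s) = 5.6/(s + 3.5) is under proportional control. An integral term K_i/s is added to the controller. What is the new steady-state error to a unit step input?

Adding integral action puts a pole at s = 0 in the forward path, raising the system type to 1; a type-1 loop has zero steady-state error to a step.

0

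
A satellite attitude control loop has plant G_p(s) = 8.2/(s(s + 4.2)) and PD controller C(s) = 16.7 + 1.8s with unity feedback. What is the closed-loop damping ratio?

ζ = 0.81

Forward path: (16.7 + 1.8s)·8.2/(s(s+4.2)). The closed-loop characteristic equation is s² + (4.2 + 8.2·1.8)s + 8.2·16.7 = 0.
That is s² + 18.96s + 136.9 = 0, so ω_n = 11.7 rad/s and ζ = 18.96/(2·11.7) = 0.8101.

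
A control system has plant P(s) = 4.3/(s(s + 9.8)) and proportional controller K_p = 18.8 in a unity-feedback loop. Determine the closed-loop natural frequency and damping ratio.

ω_n = 8.99 rad/s, ζ = 0.545

With unity feedback the closed-loop characteristic equation is s² + 9.8s + 18.8·4.3 = s² + 9.8s + 80.84 = 0.
Matching s² + 2ζω_n s + ω_n²: ω_n = √80.84 = 8.991 rad/s and 2ζω_n = 9.8, so ζ = 9.8/(2·8.991) = 0.545.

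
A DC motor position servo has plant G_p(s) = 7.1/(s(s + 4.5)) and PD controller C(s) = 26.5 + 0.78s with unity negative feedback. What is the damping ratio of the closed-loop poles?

ζ = 0.366

Forward path: (26.5 + 0.78s)·7.1/(s(s+4.5)). The closed-loop characteristic equation is s² + (4.5 + 7.1·0.78)s + 7.1·26.5 = 0.
That is s² + 10.04s + 188.1 = 0, so ω_n = 13.72 rad/s and ζ = 10.04/(2·13.72) = 0.3659.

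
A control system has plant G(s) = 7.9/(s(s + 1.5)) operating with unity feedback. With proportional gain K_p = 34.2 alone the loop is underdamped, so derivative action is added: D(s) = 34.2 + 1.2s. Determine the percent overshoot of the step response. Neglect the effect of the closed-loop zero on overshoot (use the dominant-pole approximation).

Forward path: (34.2 + 1.2s)·7.9/(s(s+1.5)). The closed-loop characteristic equation is s² + (1.5 + 7.9·1.2)s + 7.9·34.2 = 0.
That is s² + 10.98s + 270.2 = 0, so ω_n = 16.44 rad/s and ζ = 10.98/(2·16.44) = 0.334.
%OS = 100·exp(−πζ/√(1−ζ²)) = 32.8%.

32.8%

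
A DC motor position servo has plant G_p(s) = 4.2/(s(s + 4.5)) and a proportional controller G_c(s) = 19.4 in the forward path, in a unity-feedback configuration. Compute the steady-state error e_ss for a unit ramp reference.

0.0552

The loop has one pole at the origin (type 1). Velocity error constant K_v = lim_{s→0} s·G_c(s)G_p(s) = 19.4·4.2/4.5 = 18.11.
Steady-state error to a unit ramp: e_ss = 1/K_v = 0.0552.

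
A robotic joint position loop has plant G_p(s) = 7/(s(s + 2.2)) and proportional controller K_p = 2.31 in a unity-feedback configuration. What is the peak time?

From 1 + K_pG_p(s) = 0: s² + 2.2s + 16.17 = 0 ⇒ ω_n = 4.021, ζ = 0.2736.
Damped frequency ω_d = ω_n√(1−ζ²) = 3.868 rad/s, so peak time T_p = π/ω_d = 0.812 s.

T_p = 0.812 s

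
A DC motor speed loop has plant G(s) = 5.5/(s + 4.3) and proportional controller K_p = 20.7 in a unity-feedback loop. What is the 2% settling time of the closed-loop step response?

T_s ≈ 0.0339 s

Closed-loop transfer function: T(s) = K_p·G(s)/(1 + K_p·G(s)) = 113.8/(s + 4.3 + 113.8) = 113.8/(s + 118.1).
Time constant τ = 1/118.1 = 0.008464 s, so the 2% settling time is about 4τ = 0.0339 s.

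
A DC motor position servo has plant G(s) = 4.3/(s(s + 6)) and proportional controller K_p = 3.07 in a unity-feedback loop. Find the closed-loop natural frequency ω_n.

1 + K_p·G(s) = 0 gives s² + 6s + 13.2 = 0.
Matching s² + 2ζω_n s + ω_n²: ω_n = √13.2 = 3.633 rad/s and 2ζω_n = 6, so ζ = 6/(2·3.633) = 0.826.

ω_n = 3.63 rad/s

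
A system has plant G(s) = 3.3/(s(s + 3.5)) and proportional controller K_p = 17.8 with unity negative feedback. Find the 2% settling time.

Closed-loop characteristic equation: s² + 3.5s + 58.74 = 0, so ω_n = 7.664 rad/s and ζ = 3.5/(2·7.664) = 0.2283.
2% settling time T_s ≈ 4/(ζω_n) = 4/1.75 = 2.29 s.

T_s ≈ 2.29 s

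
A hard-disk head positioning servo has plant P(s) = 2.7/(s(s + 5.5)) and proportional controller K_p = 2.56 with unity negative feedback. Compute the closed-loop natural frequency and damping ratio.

With unity feedback the closed-loop characteristic equation is s² + 5.5s + 2.56·2.7 = s² + 5.5s + 6.912 = 0.
Matching s² + 2ζω_n s + ω_n²: ω_n = √6.912 = 2.629 rad/s and 2ζω_n = 5.5, so ζ = 5.5/(2·2.629) = 1.05.

ω_n = 2.63 rad/s, ζ = 1.05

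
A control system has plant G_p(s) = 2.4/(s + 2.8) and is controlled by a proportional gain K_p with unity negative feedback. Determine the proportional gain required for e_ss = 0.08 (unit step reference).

The loop is type 0, so e_ss(step) = 1/(1 + K_pos) with K_pos = K_p·G_p(0).
G_p(0) = 0.8571. Require 1/(1 + K_p·0.8571) = 0.08, so 1 + 0.8571·K_p = 12.5.
K_p = (12.5 − 1)/0.8571 = 13.4.

K_p = 13.4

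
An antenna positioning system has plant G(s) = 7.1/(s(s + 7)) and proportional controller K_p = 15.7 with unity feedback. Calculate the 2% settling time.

T_s ≈ 1.14 s

Closed-loop characteristic equation: s² + 7s + 111.5 = 0, so ω_n = 10.56 rad/s and ζ = 7/(2·10.56) = 0.3315.
2% settling time T_s ≈ 4/(ζω_n) = 4/3.5 = 1.14 s.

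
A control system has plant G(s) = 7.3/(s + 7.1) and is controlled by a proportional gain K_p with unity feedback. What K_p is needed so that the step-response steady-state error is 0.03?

K_p = 31.4

Steady-state error for a unit step on this type-0 loop is 1/(1 + K_p·G(0)).
G(0) = 1.028. Require 1/(1 + K_p·1.028) = 0.03, so 1 + 1.028·K_p = 33.33.
K_p = (33.33 − 1)/1.028 = 31.4.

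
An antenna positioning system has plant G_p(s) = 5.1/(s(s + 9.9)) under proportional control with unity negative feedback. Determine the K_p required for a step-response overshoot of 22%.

K_p = 25.5

From %OS = 100·exp(−πζ/√(1−ζ²)) = 22%, ζ = −ln(0.22)/√(π²+ln²(0.22)) = 0.4342.
Characteristic equation s² + 9.9s + 5.1K_p = 0 gives ζ = 9.9/(2√(5.1K_p)).
Setting ζ = 0.4342: √(5.1K_p) = 9.9/(2·0.4342) = 11.4, so K_p = 130/5.1 = 25.5.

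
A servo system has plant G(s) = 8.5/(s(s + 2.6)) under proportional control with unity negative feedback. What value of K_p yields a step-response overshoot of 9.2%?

From %OS = 100·exp(−πζ/√(1−ζ²)) = 9.2%, ζ = −ln(0.092)/√(π²+ln²(0.092)) = 0.6048.
Characteristic equation s² + 2.6s + 8.5K_p = 0 gives ζ = 2.6/(2√(8.5K_p)).
Setting ζ = 0.6048: √(8.5K_p) = 2.6/(2·0.6048) = 2.149, so K_p = 4.62/8.5 = 0.544.

K_p = 0.544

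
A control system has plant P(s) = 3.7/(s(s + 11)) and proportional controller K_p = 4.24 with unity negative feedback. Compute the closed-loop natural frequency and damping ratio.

With unity feedback the closed-loop characteristic equation is s² + 11s + 4.24·3.7 = s² + 11s + 15.69 = 0.
So ω_n² = 15.69 ⇒ ω_n = 3.961 rad/s, and ζ = 11/(2ω_n) = 1.39.

ω_n = 3.96 rad/s, ζ = 1.39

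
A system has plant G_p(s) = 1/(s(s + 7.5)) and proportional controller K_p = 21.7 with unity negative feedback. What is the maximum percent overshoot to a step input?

1.41%

The closed-loop denominator s² + 7.5s + 21.7 gives ω_n = √21.7 = 4.658 and ζ = 7.5/(2ω_n) = 0.805.
%OS = 100·exp(−πζ/√(1−ζ²)) = 100·exp(−π·0.805/√0.352) = 1.41%.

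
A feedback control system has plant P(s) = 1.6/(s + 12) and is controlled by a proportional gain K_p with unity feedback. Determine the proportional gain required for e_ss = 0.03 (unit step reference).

For a type-0 loop with proportional control, e_ss = 1/(1 + K_p·P(0)).
P(0) = 0.1333. Require 1/(1 + K_p·0.1333) = 0.03, so 1 + 0.1333·K_p = 33.33.
K_p = (33.33 − 1)/0.1333 = 243.

K_p = 243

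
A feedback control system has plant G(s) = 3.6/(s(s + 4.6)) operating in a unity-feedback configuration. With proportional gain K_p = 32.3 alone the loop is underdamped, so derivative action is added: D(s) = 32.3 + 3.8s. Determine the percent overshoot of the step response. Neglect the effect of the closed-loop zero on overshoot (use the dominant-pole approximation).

Forward path: (32.3 + 3.8s)·3.6/(s(s+4.6)). The closed-loop characteristic equation is s² + (4.6 + 3.6·3.8)s + 3.6·32.3 = 0.
That is s² + 18.28s + 116.3 = 0, so ω_n = 10.78 rad/s and ζ = 18.28/(2·10.78) = 0.8476.
%OS = 100·exp(−πζ/√(1−ζ²)) = 0.662%.

0.662%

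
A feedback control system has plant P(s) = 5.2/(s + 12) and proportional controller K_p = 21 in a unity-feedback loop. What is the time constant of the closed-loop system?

Closed-loop transfer function: T(s) = K_p·P(s)/(1 + K_p·P(s)) = 109.2/(s + 12 + 109.2) = 109.2/(s + 121.2).
Time constant τ = 1/121.2 = 0.00825 s.

τ = 0.00825 s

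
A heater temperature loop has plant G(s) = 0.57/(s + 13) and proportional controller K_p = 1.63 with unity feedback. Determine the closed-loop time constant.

Closed-loop transfer function: T(s) = K_p·G(s)/(1 + K_p·G(s)) = 0.9291/(s + 13 + 0.9291) = 0.9291/(s + 13.93).
Time constant τ = 1/13.93 = 0.0718 s.

τ = 0.0718 s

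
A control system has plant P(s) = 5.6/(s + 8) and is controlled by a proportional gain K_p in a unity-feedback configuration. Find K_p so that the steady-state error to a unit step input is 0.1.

For a type-0 loop with proportional control, e_ss = 1/(1 + K_p·P(0)).
P(0) = 0.7. Require 1/(1 + K_p·0.7) = 0.1, so 1 + 0.7·K_p = 10.
K_p = (10 − 1)/0.7 = 12.9.

K_p = 12.9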